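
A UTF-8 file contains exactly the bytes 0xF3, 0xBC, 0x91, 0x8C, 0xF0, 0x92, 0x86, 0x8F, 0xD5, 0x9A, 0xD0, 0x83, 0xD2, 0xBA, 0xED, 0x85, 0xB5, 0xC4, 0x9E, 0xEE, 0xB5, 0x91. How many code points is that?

8

Byte at offset 0: 0xF3 = 11110011 → 4-byte char (#1). Advance 4.
Byte at offset 4: 0xF0 = 11110000 → 4-byte char (#2). Advance 4.
Byte at offset 8: 0xD5 = 11010101 → 2-byte char (#3). Advance 2.
Byte at offset 10: 0xD0 = 11010000 → 2-byte char (#4). Advance 2.
Byte at offset 12: 0xD2 = 11010010 → 2-byte char (#5). Advance 2.
Byte at offset 14: 0xED = 11101101 → 3-byte char (#6). Advance 3.
Byte at offset 17: 0xC4 = 11000100 → 2-byte char (#7). Advance 2.
Byte at offset 19: 0xEE = 11101110 → 3-byte char (#8). Advance 3.
Reached end at offset 22 after 8 code points.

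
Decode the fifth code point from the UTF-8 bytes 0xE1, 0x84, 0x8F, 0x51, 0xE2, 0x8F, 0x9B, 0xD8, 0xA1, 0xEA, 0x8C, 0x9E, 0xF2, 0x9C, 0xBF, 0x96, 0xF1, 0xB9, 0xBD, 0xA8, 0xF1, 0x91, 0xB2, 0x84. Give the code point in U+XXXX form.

Offset 0: leading byte 0xE1 = 11100001 → 3-byte char #1 = E1 84 8F.
Offset 3: leading byte 0x51 = 01010001 → 1-byte char #2 = 51.
Offset 4: leading byte 0xE2 = 11100010 → 3-byte char #3 = E2 8F 9B.
Offset 7: leading byte 0xD8 = 11011000 → 2-byte char #4 = D8 A1.
Offset 9: leading byte 0xEA = 11101010 → 3-byte char #5 = EA 8C 9E.
Leading byte 0xEA = 11101010 matches 1110xxxx → 3-byte sequence.
Byte 1: 0xEA = 11101010, payload 1010 (4 bits).
Byte 2: 0x8C = 10001100 (10xxxxxx ✓), payload 001100.
Byte 3: 0x9E = 10011110 (10xxxxxx ✓), payload 011110.
Concatenate: 1010001100011110 = 0xA31E (16 bits → U+A31E).

U+A31E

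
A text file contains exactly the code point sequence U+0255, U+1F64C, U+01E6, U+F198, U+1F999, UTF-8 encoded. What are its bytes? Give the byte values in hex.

U+0255: 2-byte form → C9 95.
U+1F64C: 4-byte form → F0 9F 99 8C.
U+01E6: 2-byte form → C7 A6.
U+F198: 3-byte form → EF 86 98.
U+1F999: 4-byte form → F0 9F A6 99.
Concatenated (15 bytes): C9 95 F0 9F 99 8C C7 A6 EF 86 98 F0 9F A6 99.

C9 95 F0 9F 99 8C C7 A6 EF 86 98 F0 9F A6 99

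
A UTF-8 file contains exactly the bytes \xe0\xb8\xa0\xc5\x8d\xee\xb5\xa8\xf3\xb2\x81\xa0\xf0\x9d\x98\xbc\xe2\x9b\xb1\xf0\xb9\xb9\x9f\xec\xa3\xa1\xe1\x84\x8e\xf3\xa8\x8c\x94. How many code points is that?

Byte at offset 0: 0xE0 = 11100000 → 3-byte char (#1). Advance 3.
Byte at offset 3: 0xC5 = 11000101 → 2-byte char (#2). Advance 2.
Byte at offset 5: 0xEE = 11101110 → 3-byte char (#3). Advance 3.
Byte at offset 8: 0xF3 = 11110011 → 4-byte char (#4). Advance 4.
Byte at offset 12: 0xF0 = 11110000 → 4-byte char (#5). Advance 4.
Byte at offset 16: 0xE2 = 11100010 → 3-byte char (#6). Advance 3.
Byte at offset 19: 0xF0 = 11110000 → 4-byte char (#7). Advance 4.
Byte at offset 23: 0xEC = 11101100 → 3-byte char (#8). Advance 3.
Byte at offset 26: 0xE1 = 11100001 → 3-byte char (#9). Advance 3.
Byte at offset 29: 0xF3 = 11110011 → 4-byte char (#10). Advance 4.
Reached end at offset 33 after 10 code points.

10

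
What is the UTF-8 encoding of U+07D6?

U+07D6 = 0x7D6 = 2006 decimal. In range U+0080–U+07FF → 2-byte form: 110xxxxx 10xxxxxx.
Binary (11 bits): 11111010110.
Split 5+6: 11111 | 010110.
Byte 1: 11011111 = 0xDF.
Byte 2: 10010110 = 0x96.

DF 96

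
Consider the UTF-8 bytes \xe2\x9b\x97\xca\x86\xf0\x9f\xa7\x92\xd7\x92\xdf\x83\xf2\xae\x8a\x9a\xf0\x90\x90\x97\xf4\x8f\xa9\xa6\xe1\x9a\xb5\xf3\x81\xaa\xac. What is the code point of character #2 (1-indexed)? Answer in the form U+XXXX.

U+0286

Offset 0: leading byte 0xE2 = 11100010 → 3-byte char #1 = E2 9B 97.
Offset 3: leading byte 0xCA = 11001010 → 2-byte char #2 = CA 86.
Leading byte 0xCA = 11001010 matches 110xxxxx → 2-byte sequence.
Byte 1: 0xCA = 11001010, payload 01010 (5 bits).
Byte 2: 0x86 = 10000110 (10xxxxxx ✓), payload 000110.
Concatenate: 01010000110 = 0x286 (11 bits → U+0286).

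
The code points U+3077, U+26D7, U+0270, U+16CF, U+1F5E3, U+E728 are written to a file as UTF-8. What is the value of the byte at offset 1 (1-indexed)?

1-indexed offset 1 is 0-indexed offset 0.
U+3077 → 3-byte form E3 81 B7 at offsets 0–2.
Offset 0 falls in char 1's range; it's byte 1 of E3 81 B7 = 0xE3.

0xE3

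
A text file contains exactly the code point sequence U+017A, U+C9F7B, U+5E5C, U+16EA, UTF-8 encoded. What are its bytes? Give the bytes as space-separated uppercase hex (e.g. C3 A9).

C5 BA F3 89 BD BB E5 B9 9C E1 9B AA

U+017A: 2-byte form → C5 BA.
U+C9F7B: 4-byte form → F3 89 BD BB.
U+5E5C: 3-byte form → E5 B9 9C.
U+16EA: 3-byte form → E1 9B AA.
Concatenated (12 bytes): C5 BA F3 89 BD BB E5 B9 9C E1 9B AA.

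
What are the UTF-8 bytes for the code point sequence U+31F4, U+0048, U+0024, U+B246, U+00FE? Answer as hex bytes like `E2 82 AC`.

E3 87 B4 48 24 EB 89 86 C3 BE

U+31F4: 3-byte form → E3 87 B4.
U+0048: 1-byte form → 48.
U+0024: 1-byte form → 24.
U+B246: 3-byte form → EB 89 86.
U+00FE: 2-byte form → C3 BE.
Concatenated (10 bytes): E3 87 B4 48 24 EB 89 86 C3 BE.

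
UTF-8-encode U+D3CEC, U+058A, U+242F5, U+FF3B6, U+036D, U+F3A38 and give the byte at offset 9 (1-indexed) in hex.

0x8B

1-indexed offset 9 is 0-indexed offset 8.
U+D3CEC → 4-byte form F3 93 B3 AC at offsets 0–3.
U+058A → 2-byte form D6 8A at offsets 4–5.
U+242F5 → 4-byte form F0 A4 8B B5 at offsets 6–9.
Offset 8 falls in char 3's range; it's byte 3 of F0 A4 8B B5 = 0x8B.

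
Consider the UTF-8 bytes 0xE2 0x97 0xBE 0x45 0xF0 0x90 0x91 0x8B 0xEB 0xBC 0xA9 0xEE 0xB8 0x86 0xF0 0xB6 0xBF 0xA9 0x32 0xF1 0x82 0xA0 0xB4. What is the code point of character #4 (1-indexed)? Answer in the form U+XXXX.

Offset 0: leading byte 0xE2 = 11100010 → 3-byte char #1 = E2 97 BE.
Offset 3: leading byte 0x45 = 01000101 → 1-byte char #2 = 45.
Offset 4: leading byte 0xF0 = 11110000 → 4-byte char #3 = F0 90 91 8B.
Offset 8: leading byte 0xEB = 11101011 → 3-byte char #4 = EB BC A9.
Leading byte 0xEB = 11101011 matches 1110xxxx → 3-byte sequence.
Byte 1: 0xEB = 11101011, payload 1011 (4 bits).
Byte 2: 0xBC = 10111100 (10xxxxxx ✓), payload 111100.
Byte 3: 0xA9 = 10101001 (10xxxxxx ✓), payload 101001.
Concatenate: 1011111100101001 = 0xBF29 (16 bits → U+BF29).

U+BF29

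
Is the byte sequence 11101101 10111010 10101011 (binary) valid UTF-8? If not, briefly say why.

invalid (encodes a surrogate (U+D800–U+DFFF))

Structurally a 3-byte sequence; payload = 0xDEAB.
But 0xDEAB is in U+D800–U+DFFF, the surrogate range. Surrogates are not Unicode scalar values and are forbidden in UTF-8.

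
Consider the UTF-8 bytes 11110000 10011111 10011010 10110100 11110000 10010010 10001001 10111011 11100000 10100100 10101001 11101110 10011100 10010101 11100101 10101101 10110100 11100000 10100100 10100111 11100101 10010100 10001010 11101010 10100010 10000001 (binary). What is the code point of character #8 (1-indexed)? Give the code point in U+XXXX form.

Offset 0: leading byte 0xF0 = 11110000 → 4-byte char #1 = F0 9F 9A B4.
Offset 4: leading byte 0xF0 = 11110000 → 4-byte char #2 = F0 92 89 BB.
Offset 8: leading byte 0xE0 = 11100000 → 3-byte char #3 = E0 A4 A9.
Offset 11: leading byte 0xEE = 11101110 → 3-byte char #4 = EE 9C 95.
Offset 14: leading byte 0xE5 = 11100101 → 3-byte char #5 = E5 AD B4.
Offset 17: leading byte 0xE0 = 11100000 → 3-byte char #6 = E0 A4 A7.
Offset 20: leading byte 0xE5 = 11100101 → 3-byte char #7 = E5 94 8A.
Offset 23: leading byte 0xEA = 11101010 → 3-byte char #8 = EA A2 81.
Leading byte 0xEA = 11101010 matches 1110xxxx → 3-byte sequence.
Byte 1: 0xEA = 11101010, payload 1010 (4 bits).
Byte 2: 0xA2 = 10100010 (10xxxxxx ✓), payload 100010.
Byte 3: 0x81 = 10000001 (10xxxxxx ✓), payload 000001.
Concatenate: 1010100010000001 = 0xA881 (16 bits → U+A881).

U+A881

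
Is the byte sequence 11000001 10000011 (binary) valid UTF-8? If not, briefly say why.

Leading byte 0xC1 = 11000001 → 2-byte form.
Continuation bytes all match 10xxxxxx. Payload decodes to 0x43.
But 0x43 < 0x80, the minimum for a 2-byte sequence — this is an overlong encoding.

invalid (overlong encoding)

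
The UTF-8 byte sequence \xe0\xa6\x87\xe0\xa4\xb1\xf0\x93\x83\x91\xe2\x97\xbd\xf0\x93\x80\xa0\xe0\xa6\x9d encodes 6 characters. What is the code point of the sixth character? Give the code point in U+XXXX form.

U+099D

Offset 0: leading byte 0xE0 = 11100000 → 3-byte char #1 = E0 A6 87.
Offset 3: leading byte 0xE0 = 11100000 → 3-byte char #2 = E0 A4 B1.
Offset 6: leading byte 0xF0 = 11110000 → 4-byte char #3 = F0 93 83 91.
Offset 10: leading byte 0xE2 = 11100010 → 3-byte char #4 = E2 97 BD.
Offset 13: leading byte 0xF0 = 11110000 → 4-byte char #5 = F0 93 80 A0.
Offset 17: leading byte 0xE0 = 11100000 → 3-byte char #6 = E0 A6 9D.
Leading byte 0xE0 = 11100000 matches 1110xxxx → 3-byte sequence.
Byte 1: 0xE0 = 11100000, payload 0000 (4 bits).
Byte 2: 0xA6 = 10100110 (10xxxxxx ✓), payload 100110.
Byte 3: 0x9D = 10011101 (10xxxxxx ✓), payload 011101.
Concatenate: 0000100110011101 = 0x99D (16 bits → U+099D).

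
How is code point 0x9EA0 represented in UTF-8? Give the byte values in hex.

E9 BA A0

U+9EA0 = 0x9EA0 = 40608 decimal. In range U+0800–U+FFFF → 3-byte form: 1110xxxx 10xxxxxx 10xxxxxx.
Binary (16 bits): 1001111010100000.
Split 4+6+6: 1001 | 111010 | 100000.
Byte 1: 11101001 = 0xE9.
Byte 2: 10111010 = 0xBA.
Byte 3: 10100000 = 0xA0.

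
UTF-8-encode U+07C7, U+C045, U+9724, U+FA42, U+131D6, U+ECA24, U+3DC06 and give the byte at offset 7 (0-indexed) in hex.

0xA4

U+07C7 → 2-byte form DF 87 at offsets 0–1.
U+C045 → 3-byte form EC 81 85 at offsets 2–4.
U+9724 → 3-byte form E9 9C A4 at offsets 5–7.
Offset 7 falls in char 3's range; it's byte 3 of E9 9C A4 = 0xA4.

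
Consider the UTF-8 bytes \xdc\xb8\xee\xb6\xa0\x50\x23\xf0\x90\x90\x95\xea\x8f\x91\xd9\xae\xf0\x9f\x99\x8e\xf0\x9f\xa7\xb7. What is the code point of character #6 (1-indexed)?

Offset 0: leading byte 0xDC = 11011100 → 2-byte char #1 = DC B8.
Offset 2: leading byte 0xEE = 11101110 → 3-byte char #2 = EE B6 A0.
Offset 5: leading byte 0x50 = 01010000 → 1-byte char #3 = 50.
Offset 6: leading byte 0x23 = 00100011 → 1-byte char #4 = 23.
Offset 7: leading byte 0xF0 = 11110000 → 4-byte char #5 = F0 90 90 95.
Offset 11: leading byte 0xEA = 11101010 → 3-byte char #6 = EA 8F 91.
Leading byte 0xEA = 11101010 matches 1110xxxx → 3-byte sequence.
Byte 1: 0xEA = 11101010, payload 1010 (4 bits).
Byte 2: 0x8F = 10001111 (10xxxxxx ✓), payload 001111.
Byte 3: 0x91 = 10010001 (10xxxxxx ✓), payload 010001.
Concatenate: 1010001111010001 = 0xA3D1 (16 bits → U+A3D1).

U+A3D1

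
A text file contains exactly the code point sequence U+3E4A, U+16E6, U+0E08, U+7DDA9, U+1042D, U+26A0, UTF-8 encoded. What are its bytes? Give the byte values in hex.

U+3E4A: 3-byte form → E3 B9 8A.
U+16E6: 3-byte form → E1 9B A6.
U+0E08: 3-byte form → E0 B8 88.
U+7DDA9: 4-byte form → F1 BD B6 A9.
U+1042D: 4-byte form → F0 90 90 AD.
U+26A0: 3-byte form → E2 9A A0.
Concatenated (20 bytes): E3 B9 8A E1 9B A6 E0 B8 88 F1 BD B6 A9 F0 90 90 AD E2 9A A0.

E3 B9 8A E1 9B A6 E0 B8 88 F1 BD B6 A9 F0 90 90 AD E2 9A A0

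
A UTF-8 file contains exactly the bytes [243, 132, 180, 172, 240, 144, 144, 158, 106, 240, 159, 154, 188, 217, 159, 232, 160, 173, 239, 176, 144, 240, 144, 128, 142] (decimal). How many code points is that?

8

Byte at offset 0: 0xF3 = 11110011 → 4-byte char (#1). Advance 4.
Byte at offset 4: 0xF0 = 11110000 → 4-byte char (#2). Advance 4.
Byte at offset 8: 0x6A = 01101010 → 1-byte char (#3). Advance 1.
Byte at offset 9: 0xF0 = 11110000 → 4-byte char (#4). Advance 4.
Byte at offset 13: 0xD9 = 11011001 → 2-byte char (#5). Advance 2.
Byte at offset 15: 0xE8 = 11101000 → 3-byte char (#6). Advance 3.
Byte at offset 18: 0xEF = 11101111 → 3-byte char (#7). Advance 3.
Byte at offset 21: 0xF0 = 11110000 → 4-byte char (#8). Advance 4.
Reached end at offset 25 after 8 code points.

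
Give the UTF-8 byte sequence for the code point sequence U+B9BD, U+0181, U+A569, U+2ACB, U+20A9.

U+B9BD: 3-byte form → EB A6 BD.
U+0181: 2-byte form → C6 81.
U+A569: 3-byte form → EA 95 A9.
U+2ACB: 3-byte form → E2 AB 8B.
U+20A9: 3-byte form → E2 82 A9.
Concatenated (14 bytes): EB A6 BD C6 81 EA 95 A9 E2 AB 8B E2 82 A9.

EB A6 BD C6 81 EA 95 A9 E2 AB 8B E2 82 A9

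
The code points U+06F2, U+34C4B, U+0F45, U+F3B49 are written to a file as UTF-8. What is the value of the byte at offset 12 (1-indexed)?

0xAD

1-indexed offset 12 is 0-indexed offset 11.
U+06F2 → 2-byte form DB B2 at offsets 0–1.
U+34C4B → 4-byte form F0 B4 B1 8B at offsets 2–5.
U+0F45 → 3-byte form E0 BD 85 at offsets 6–8.
U+F3B49 → 4-byte form F3 B3 AD 89 at offsets 9–12.
Offset 11 falls in char 4's range; it's byte 3 of F3 B3 AD 89 = 0xAD.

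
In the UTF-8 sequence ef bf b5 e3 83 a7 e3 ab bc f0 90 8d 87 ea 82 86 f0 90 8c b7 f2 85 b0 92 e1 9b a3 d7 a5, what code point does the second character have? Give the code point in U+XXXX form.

Offset 0: leading byte 0xEF = 11101111 → 3-byte char #1 = EF BF B5.
Offset 3: leading byte 0xE3 = 11100011 → 3-byte char #2 = E3 83 A7.
Leading byte 0xE3 = 11100011 matches 1110xxxx → 3-byte sequence.
Byte 1: 0xE3 = 11100011, payload 0011 (4 bits).
Byte 2: 0x83 = 10000011 (10xxxxxx ✓), payload 000011.
Byte 3: 0xA7 = 10100111 (10xxxxxx ✓), payload 100111.
Concatenate: 0011000011100111 = 0x30E7 (16 bits → U+30E7).

U+30E7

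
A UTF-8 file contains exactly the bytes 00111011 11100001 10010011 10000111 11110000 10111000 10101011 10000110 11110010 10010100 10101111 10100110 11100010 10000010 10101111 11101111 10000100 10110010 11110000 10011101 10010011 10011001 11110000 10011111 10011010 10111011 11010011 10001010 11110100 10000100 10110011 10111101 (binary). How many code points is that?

Byte at offset 0: 0x3B = 00111011 → 1-byte char (#1). Advance 1.
Byte at offset 1: 0xE1 = 11100001 → 3-byte char (#2). Advance 3.
Byte at offset 4: 0xF0 = 11110000 → 4-byte char (#3). Advance 4.
Byte at offset 8: 0xF2 = 11110010 → 4-byte char (#4). Advance 4.
Byte at offset 12: 0xE2 = 11100010 → 3-byte char (#5). Advance 3.
Byte at offset 15: 0xEF = 11101111 → 3-byte char (#6). Advance 3.
Byte at offset 18: 0xF0 = 11110000 → 4-byte char (#7). Advance 4.
Byte at offset 22: 0xF0 = 11110000 → 4-byte char (#8). Advance 4.
Byte at offset 26: 0xD3 = 11010011 → 2-byte char (#9). Advance 2.
Byte at offset 28: 0xF4 = 11110100 → 4-byte char (#10). Advance 4.
Reached end at offset 32 after 10 code points.

10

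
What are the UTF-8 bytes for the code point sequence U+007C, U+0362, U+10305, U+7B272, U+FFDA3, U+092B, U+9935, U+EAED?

7C CD A2 F0 90 8C 85 F1 BB 89 B2 F3 BF B6 A3 E0 A4 AB E9 A4 B5 EE AB AD

U+007C: 1-byte form → 7C.
U+0362: 2-byte form → CD A2.
U+10305: 4-byte form → F0 90 8C 85.
U+7B272: 4-byte form → F1 BB 89 B2.
U+FFDA3: 4-byte form → F3 BF B6 A3.
U+092B: 3-byte form → E0 A4 AB.
U+9935: 3-byte form → E9 A4 B5.
U+EAED: 3-byte form → EE AB AD.
Concatenated (24 bytes): 7C CD A2 F0 90 8C 85 F1 BB 89 B2 F3 BF B6 A3 E0 A4 AB E9 A4 B5 EE AB AD.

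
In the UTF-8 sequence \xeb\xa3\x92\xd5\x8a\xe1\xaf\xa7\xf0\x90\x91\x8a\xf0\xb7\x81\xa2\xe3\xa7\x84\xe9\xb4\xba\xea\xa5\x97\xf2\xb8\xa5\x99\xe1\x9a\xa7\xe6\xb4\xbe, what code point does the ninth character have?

Offset 0: leading byte 0xEB = 11101011 → 3-byte char #1 = EB A3 92.
Offset 3: leading byte 0xD5 = 11010101 → 2-byte char #2 = D5 8A.
Offset 5: leading byte 0xE1 = 11100001 → 3-byte char #3 = E1 AF A7.
Offset 8: leading byte 0xF0 = 11110000 → 4-byte char #4 = F0 90 91 8A.
Offset 12: leading byte 0xF0 = 11110000 → 4-byte char #5 = F0 B7 81 A2.
Offset 16: leading byte 0xE3 = 11100011 → 3-byte char #6 = E3 A7 84.
Offset 19: leading byte 0xE9 = 11101001 → 3-byte char #7 = E9 B4 BA.
Offset 22: leading byte 0xEA = 11101010 → 3-byte char #8 = EA A5 97.
Offset 25: leading byte 0xF2 = 11110010 → 4-byte char #9 = F2 B8 A5 99.
Leading byte 0xF2 = 11110010 matches 11110xxx → 4-byte sequence.
Byte 1: 0xF2 = 11110010, payload 010 (3 bits).
Byte 2: 0xB8 = 10111000 (10xxxxxx ✓), payload 111000.
Byte 3: 0xA5 = 10100101 (10xxxxxx ✓), payload 100101.
Byte 4: 0x99 = 10011001 (10xxxxxx ✓), payload 011001.
Concatenate: 010111000100101011001 = 0xB8959 (21 bits → U+B8959).

U+B8959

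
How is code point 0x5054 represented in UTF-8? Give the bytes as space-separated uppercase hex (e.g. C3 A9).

E5 81 94

U+5054 = 0x5054 = 20564 decimal. In range U+0800–U+FFFF → 3-byte form: 1110xxxx 10xxxxxx 10xxxxxx.
Binary (16 bits): 0101000001010100.
Split 4+6+6: 0101 | 000001 | 010100.
Byte 1: 11100101 = 0xE5.
Byte 2: 10000001 = 0x81.
Byte 3: 10010100 = 0x94.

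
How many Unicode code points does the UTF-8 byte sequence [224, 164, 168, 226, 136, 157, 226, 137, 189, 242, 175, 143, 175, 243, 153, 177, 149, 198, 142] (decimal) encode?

6

Byte at offset 0: 0xE0 = 11100000 → 3-byte char (#1). Advance 3.
Byte at offset 3: 0xE2 = 11100010 → 3-byte char (#2). Advance 3.
Byte at offset 6: 0xE2 = 11100010 → 3-byte char (#3). Advance 3.
Byte at offset 9: 0xF2 = 11110010 → 4-byte char (#4). Advance 4.
Byte at offset 13: 0xF3 = 11110011 → 4-byte char (#5). Advance 4.
Byte at offset 17: 0xC6 = 11000110 → 2-byte char (#6). Advance 2.
Reached end at offset 19 after 6 code points.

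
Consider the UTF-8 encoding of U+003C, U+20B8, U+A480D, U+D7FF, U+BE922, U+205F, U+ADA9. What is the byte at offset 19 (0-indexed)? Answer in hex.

U+003C → 1-byte form 3C at offsets 0–0.
U+20B8 → 3-byte form E2 82 B8 at offsets 1–3.
U+A480D → 4-byte form F2 A4 A0 8D at offsets 4–7.
U+D7FF → 3-byte form ED 9F BF at offsets 8–10.
U+BE922 → 4-byte form F2 BE A4 A2 at offsets 11–14.
U+205F → 3-byte form E2 81 9F at offsets 15–17.
U+ADA9 → 3-byte form EA B6 A9 at offsets 18–20.
Offset 19 falls in char 7's range; it's byte 2 of EA B6 A9 = 0xB6.

0xB6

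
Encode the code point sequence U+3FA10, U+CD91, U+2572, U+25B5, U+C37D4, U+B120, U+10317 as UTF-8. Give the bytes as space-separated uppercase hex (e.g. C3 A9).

U+3FA10: 4-byte form → F0 BF A8 90.
U+CD91: 3-byte form → EC B6 91.
U+2572: 3-byte form → E2 95 B2.
U+25B5: 3-byte form → E2 96 B5.
U+C37D4: 4-byte form → F3 83 9F 94.
U+B120: 3-byte form → EB 84 A0.
U+10317: 4-byte form → F0 90 8C 97.
Concatenated (24 bytes): F0 BF A8 90 EC B6 91 E2 95 B2 E2 96 B5 F3 83 9F 94 EB 84 A0 F0 90 8C 97.

F0 BF A8 90 EC B6 91 E2 95 B2 E2 96 B5 F3 83 9F 94 EB 84 A0 F0 90 8C 97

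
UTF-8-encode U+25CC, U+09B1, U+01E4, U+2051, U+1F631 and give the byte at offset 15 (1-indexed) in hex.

0xB1

1-indexed offset 15 is 0-indexed offset 14.
U+25CC → 3-byte form E2 97 8C at offsets 0–2.
U+09B1 → 3-byte form E0 A6 B1 at offsets 3–5.
U+01E4 → 2-byte form C7 A4 at offsets 6–7.
U+2051 → 3-byte form E2 81 91 at offsets 8–10.
U+1F631 → 4-byte form F0 9F 98 B1 at offsets 11–14.
Offset 14 falls in char 5's range; it's byte 4 of F0 9F 98 B1 = 0xB1.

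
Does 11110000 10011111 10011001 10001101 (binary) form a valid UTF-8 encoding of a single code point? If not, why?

valid

Leading byte 0xF0 = 11110000 → 4-byte form.
Continuation bytes 0x9F=10011111, 0x99=10011001, 0x8D=10001101 all match 10xxxxxx.
Decoded value 0x1F64D is ≥ 0x10000 (shortest form) and not a surrogate.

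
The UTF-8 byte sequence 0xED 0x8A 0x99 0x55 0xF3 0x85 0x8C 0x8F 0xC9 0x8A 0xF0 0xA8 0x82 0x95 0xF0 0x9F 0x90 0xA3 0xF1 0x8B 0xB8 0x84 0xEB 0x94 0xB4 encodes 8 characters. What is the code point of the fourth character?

U+024A

Offset 0: leading byte 0xED = 11101101 → 3-byte char #1 = ED 8A 99.
Offset 3: leading byte 0x55 = 01010101 → 1-byte char #2 = 55.
Offset 4: leading byte 0xF3 = 11110011 → 4-byte char #3 = F3 85 8C 8F.
Offset 8: leading byte 0xC9 = 11001001 → 2-byte char #4 = C9 8A.
Leading byte 0xC9 = 11001001 matches 110xxxxx → 2-byte sequence.
Byte 1: 0xC9 = 11001001, payload 01001 (5 bits).
Byte 2: 0x8A = 10001010 (10xxxxxx ✓), payload 001010.
Concatenate: 01001001010 = 0x24A (11 bits → U+024A).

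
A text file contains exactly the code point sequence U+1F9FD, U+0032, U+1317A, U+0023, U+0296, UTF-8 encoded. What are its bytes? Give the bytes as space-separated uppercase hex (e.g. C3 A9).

F0 9F A7 BD 32 F0 93 85 BA 23 CA 96

U+1F9FD: 4-byte form → F0 9F A7 BD.
U+0032: 1-byte form → 32.
U+1317A: 4-byte form → F0 93 85 BA.
U+0023: 1-byte form → 23.
U+0296: 2-byte form → CA 96.
Concatenated (12 bytes): F0 9F A7 BD 32 F0 93 85 BA 23 CA 96.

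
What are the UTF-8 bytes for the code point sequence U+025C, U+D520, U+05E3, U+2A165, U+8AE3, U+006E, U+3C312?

U+025C: 2-byte form → C9 9C.
U+D520: 3-byte form → ED 94 A0.
U+05E3: 2-byte form → D7 A3.
U+2A165: 4-byte form → F0 AA 85 A5.
U+8AE3: 3-byte form → E8 AB A3.
U+006E: 1-byte form → 6E.
U+3C312: 4-byte form → F0 BC 8C 92.
Concatenated (19 bytes): C9 9C ED 94 A0 D7 A3 F0 AA 85 A5 E8 AB A3 6E F0 BC 8C 92.

C9 9C ED 94 A0 D7 A3 F0 AA 85 A5 E8 AB A3 6E F0 BC 8C 92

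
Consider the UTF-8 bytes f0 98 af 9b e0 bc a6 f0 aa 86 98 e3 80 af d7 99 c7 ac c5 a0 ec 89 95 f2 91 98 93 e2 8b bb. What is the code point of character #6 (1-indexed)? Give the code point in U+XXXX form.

U+01EC

Offset 0: leading byte 0xF0 = 11110000 → 4-byte char #1 = F0 98 AF 9B.
Offset 4: leading byte 0xE0 = 11100000 → 3-byte char #2 = E0 BC A6.
Offset 7: leading byte 0xF0 = 11110000 → 4-byte char #3 = F0 AA 86 98.
Offset 11: leading byte 0xE3 = 11100011 → 3-byte char #4 = E3 80 AF.
Offset 14: leading byte 0xD7 = 11010111 → 2-byte char #5 = D7 99.
Offset 16: leading byte 0xC7 = 11000111 → 2-byte char #6 = C7 AC.
Leading byte 0xC7 = 11000111 matches 110xxxxx → 2-byte sequence.
Byte 1: 0xC7 = 11000111, payload 00111 (5 bits).
Byte 2: 0xAC = 10101100 (10xxxxxx ✓), payload 101100.
Concatenate: 00111101100 = 0x1EC (11 bits → U+01EC).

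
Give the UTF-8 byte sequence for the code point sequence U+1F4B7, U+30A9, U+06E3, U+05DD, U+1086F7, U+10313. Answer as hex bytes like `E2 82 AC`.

F0 9F 92 B7 E3 82 A9 DB A3 D7 9D F4 88 9B B7 F0 90 8C 93

U+1F4B7: 4-byte form → F0 9F 92 B7.
U+30A9: 3-byte form → E3 82 A9.
U+06E3: 2-byte form → DB A3.
U+05DD: 2-byte form → D7 9D.
U+1086F7: 4-byte form → F4 88 9B B7.
U+10313: 4-byte form → F0 90 8C 93.
Concatenated (19 bytes): F0 9F 92 B7 E3 82 A9 DB A3 D7 9D F4 88 9B B7 F0 90 8C 93.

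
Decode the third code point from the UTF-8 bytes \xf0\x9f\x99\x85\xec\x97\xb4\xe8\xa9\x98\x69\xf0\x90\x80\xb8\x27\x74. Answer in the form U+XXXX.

Offset 0: leading byte 0xF0 = 11110000 → 4-byte char #1 = F0 9F 99 85.
Offset 4: leading byte 0xEC = 11101100 → 3-byte char #2 = EC 97 B4.
Offset 7: leading byte 0xE8 = 11101000 → 3-byte char #3 = E8 A9 98.
Leading byte 0xE8 = 11101000 matches 1110xxxx → 3-byte sequence.
Byte 1: 0xE8 = 11101000, payload 1000 (4 bits).
Byte 2: 0xA9 = 10101001 (10xxxxxx ✓), payload 101001.
Byte 3: 0x98 = 10011000 (10xxxxxx ✓), payload 011000.
Concatenate: 1000101001011000 = 0x8A58 (16 bits → U+8A58).

U+8A58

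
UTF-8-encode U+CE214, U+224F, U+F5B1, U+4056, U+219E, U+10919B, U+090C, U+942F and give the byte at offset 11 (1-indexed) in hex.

1-indexed offset 11 is 0-indexed offset 10.
U+CE214 → 4-byte form F3 8E 88 94 at offsets 0–3.
U+224F → 3-byte form E2 89 8F at offsets 4–6.
U+F5B1 → 3-byte form EF 96 B1 at offsets 7–9.
U+4056 → 3-byte form E4 81 96 at offsets 10–12.
Offset 10 falls in char 4's range; it's byte 1 of E4 81 96 = 0xE4.

0xE4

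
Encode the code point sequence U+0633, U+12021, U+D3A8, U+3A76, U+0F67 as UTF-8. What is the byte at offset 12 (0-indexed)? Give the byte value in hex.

0xE0

U+0633 → 2-byte form D8 B3 at offsets 0–1.
U+12021 → 4-byte form F0 92 80 A1 at offsets 2–5.
U+D3A8 → 3-byte form ED 8E A8 at offsets 6–8.
U+3A76 → 3-byte form E3 A9 B6 at offsets 9–11.
U+0F67 → 3-byte form E0 BD A7 at offsets 12–14.
Offset 12 falls in char 5's range; it's byte 1 of E0 BD A7 = 0xE0.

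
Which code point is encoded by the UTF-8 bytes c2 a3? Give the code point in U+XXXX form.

Leading byte 0xC2 = 11000010 matches 110xxxxx → 2-byte sequence.
Byte 1: 0xC2 = 11000010, payload 00010 (5 bits).
Byte 2: 0xA3 = 10100011 (10xxxxxx ✓), payload 100011.
Concatenate: 00010100011 = 0xA3 (11 bits → U+00A3).

U+00A3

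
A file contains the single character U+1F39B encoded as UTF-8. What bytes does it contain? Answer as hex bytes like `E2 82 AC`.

F0 9F 8E 9B

U+1F39B = 0x1F39B = 127899 decimal. In range U+10000–U+10FFFF → 4-byte form: 11110xxx 10xxxxxx 10xxxxxx 10xxxxxx.
Binary (21 bits): 000011111001110011011.
Split 3+6+6+6: 000 | 011111 | 001110 | 011011.
Byte 1: 11110000 = 0xF0.
Byte 2: 10011111 = 0x9F.
Byte 3: 10001110 = 0x8E.
Byte 4: 10011011 = 0x9B.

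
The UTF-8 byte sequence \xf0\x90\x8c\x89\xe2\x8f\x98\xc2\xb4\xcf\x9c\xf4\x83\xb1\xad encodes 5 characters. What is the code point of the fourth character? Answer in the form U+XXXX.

U+03DC

Offset 0: leading byte 0xF0 = 11110000 → 4-byte char #1 = F0 90 8C 89.
Offset 4: leading byte 0xE2 = 11100010 → 3-byte char #2 = E2 8F 98.
Offset 7: leading byte 0xC2 = 11000010 → 2-byte char #3 = C2 B4.
Offset 9: leading byte 0xCF = 11001111 → 2-byte char #4 = CF 9C.
Leading byte 0xCF = 11001111 matches 110xxxxx → 2-byte sequence.
Byte 1: 0xCF = 11001111, payload 01111 (5 bits).
Byte 2: 0x9C = 10011100 (10xxxxxx ✓), payload 011100.
Concatenate: 01111011100 = 0x3DC (11 bits → U+03DC).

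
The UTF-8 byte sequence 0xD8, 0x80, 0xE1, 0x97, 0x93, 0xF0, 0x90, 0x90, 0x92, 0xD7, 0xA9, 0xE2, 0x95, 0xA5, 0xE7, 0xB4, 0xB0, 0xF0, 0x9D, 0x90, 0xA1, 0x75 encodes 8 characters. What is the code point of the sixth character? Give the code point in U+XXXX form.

Offset 0: leading byte 0xD8 = 11011000 → 2-byte char #1 = D8 80.
Offset 2: leading byte 0xE1 = 11100001 → 3-byte char #2 = E1 97 93.
Offset 5: leading byte 0xF0 = 11110000 → 4-byte char #3 = F0 90 90 92.
Offset 9: leading byte 0xD7 = 11010111 → 2-byte char #4 = D7 A9.
Offset 11: leading byte 0xE2 = 11100010 → 3-byte char #5 = E2 95 A5.
Offset 14: leading byte 0xE7 = 11100111 → 3-byte char #6 = E7 B4 B0.
Leading byte 0xE7 = 11100111 matches 1110xxxx → 3-byte sequence.
Byte 1: 0xE7 = 11100111, payload 0111 (4 bits).
Byte 2: 0xB4 = 10110100 (10xxxxxx ✓), payload 110100.
Byte 3: 0xB0 = 10110000 (10xxxxxx ✓), payload 110000.
Concatenate: 0111110100110000 = 0x7D30 (16 bits → U+7D30).

U+7D30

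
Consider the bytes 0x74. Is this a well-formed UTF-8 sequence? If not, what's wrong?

Leading byte 0x74 = 01110100 → 1-byte form.

valid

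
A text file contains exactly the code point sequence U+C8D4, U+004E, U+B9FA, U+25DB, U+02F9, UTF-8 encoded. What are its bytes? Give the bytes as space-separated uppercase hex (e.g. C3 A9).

EC A3 94 4E EB A7 BA E2 97 9B CB B9

U+C8D4: 3-byte form → EC A3 94.
U+004E: 1-byte form → 4E.
U+B9FA: 3-byte form → EB A7 BA.
U+25DB: 3-byte form → E2 97 9B.
U+02F9: 2-byte form → CB B9.
Concatenated (12 bytes): EC A3 94 4E EB A7 BA E2 97 9B CB B9.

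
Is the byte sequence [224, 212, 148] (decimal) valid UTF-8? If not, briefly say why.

Leading byte 0xE0 = 11100000 → 3-byte form.
Byte 2 is 0xD4 = 11010100, which is not 10xxxxxx — expected a continuation byte.

invalid (non-continuation byte where continuation expected)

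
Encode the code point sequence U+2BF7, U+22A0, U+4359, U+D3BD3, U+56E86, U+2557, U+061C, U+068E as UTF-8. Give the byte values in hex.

E2 AF B7 E2 8A A0 E4 8D 99 F3 93 AF 93 F1 96 BA 86 E2 95 97 D8 9C DA 8E

U+2BF7: 3-byte form → E2 AF B7.
U+22A0: 3-byte form → E2 8A A0.
U+4359: 3-byte form → E4 8D 99.
U+D3BD3: 4-byte form → F3 93 AF 93.
U+56E86: 4-byte form → F1 96 BA 86.
U+2557: 3-byte form → E2 95 97.
U+061C: 2-byte form → D8 9C.
U+068E: 2-byte form → DA 8E.
Concatenated (24 bytes): E2 AF B7 E2 8A A0 E4 8D 99 F3 93 AF 93 F1 96 BA 86 E2 95 97 D8 9C DA 8E.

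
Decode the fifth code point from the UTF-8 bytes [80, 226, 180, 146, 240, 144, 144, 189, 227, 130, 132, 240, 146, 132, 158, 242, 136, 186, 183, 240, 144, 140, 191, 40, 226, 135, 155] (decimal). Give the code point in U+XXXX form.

Offset 0: leading byte 0x50 = 01010000 → 1-byte char #1 = 50.
Offset 1: leading byte 0xE2 = 11100010 → 3-byte char #2 = E2 B4 92.
Offset 4: leading byte 0xF0 = 11110000 → 4-byte char #3 = F0 90 90 BD.
Offset 8: leading byte 0xE3 = 11100011 → 3-byte char #4 = E3 82 84.
Offset 11: leading byte 0xF0 = 11110000 → 4-byte char #5 = F0 92 84 9E.
Leading byte 0xF0 = 11110000 matches 11110xxx → 4-byte sequence.
Byte 1: 0xF0 = 11110000, payload 000 (3 bits).
Byte 2: 0x92 = 10010010 (10xxxxxx ✓), payload 010010.
Byte 3: 0x84 = 10000100 (10xxxxxx ✓), payload 000100.
Byte 4: 0x9E = 10011110 (10xxxxxx ✓), payload 011110.
Concatenate: 000010010000100011110 = 0x1211E (21 bits → U+1211E).

U+1211E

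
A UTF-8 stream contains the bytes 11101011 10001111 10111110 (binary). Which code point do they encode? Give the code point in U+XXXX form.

U+B3FE

Leading byte 0xEB = 11101011 matches 1110xxxx → 3-byte sequence.
Byte 1: 0xEB = 11101011, payload 1011 (4 bits).
Byte 2: 0x8F = 10001111 (10xxxxxx ✓), payload 001111.
Byte 3: 0xBE = 10111110 (10xxxxxx ✓), payload 111110.
Concatenate: 1011001111111110 = 0xB3FE (16 bits → U+B3FE).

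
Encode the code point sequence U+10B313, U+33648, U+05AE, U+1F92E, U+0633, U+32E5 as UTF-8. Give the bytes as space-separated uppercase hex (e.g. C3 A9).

U+10B313: 4-byte form → F4 8B 8C 93.
U+33648: 4-byte form → F0 B3 99 88.
U+05AE: 2-byte form → D6 AE.
U+1F92E: 4-byte form → F0 9F A4 AE.
U+0633: 2-byte form → D8 B3.
U+32E5: 3-byte form → E3 8B A5.
Concatenated (19 bytes): F4 8B 8C 93 F0 B3 99 88 D6 AE F0 9F A4 AE D8 B3 E3 8B A5.

F4 8B 8C 93 F0 B3 99 88 D6 AE F0 9F A4 AE D8 B3 E3 8B A5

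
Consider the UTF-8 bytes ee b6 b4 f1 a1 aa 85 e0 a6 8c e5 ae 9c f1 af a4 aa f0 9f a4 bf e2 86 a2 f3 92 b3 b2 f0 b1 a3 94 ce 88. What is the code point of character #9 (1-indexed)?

U+318D4

Offset 0: leading byte 0xEE = 11101110 → 3-byte char #1 = EE B6 B4.
Offset 3: leading byte 0xF1 = 11110001 → 4-byte char #2 = F1 A1 AA 85.
Offset 7: leading byte 0xE0 = 11100000 → 3-byte char #3 = E0 A6 8C.
Offset 10: leading byte 0xE5 = 11100101 → 3-byte char #4 = E5 AE 9C.
Offset 13: leading byte 0xF1 = 11110001 → 4-byte char #5 = F1 AF A4 AA.
Offset 17: leading byte 0xF0 = 11110000 → 4-byte char #6 = F0 9F A4 BF.
Offset 21: leading byte 0xE2 = 11100010 → 3-byte char #7 = E2 86 A2.
Offset 24: leading byte 0xF3 = 11110011 → 4-byte char #8 = F3 92 B3 B2.
Offset 28: leading byte 0xF0 = 11110000 → 4-byte char #9 = F0 B1 A3 94.
Leading byte 0xF0 = 11110000 matches 11110xxx → 4-byte sequence.
Byte 1: 0xF0 = 11110000, payload 000 (3 bits).
Byte 2: 0xB1 = 10110001 (10xxxxxx ✓), payload 110001.
Byte 3: 0xA3 = 10100011 (10xxxxxx ✓), payload 100011.
Byte 4: 0x94 = 10010100 (10xxxxxx ✓), payload 010100.
Concatenate: 000110001100011010100 = 0x318D4 (21 bits → U+318D4).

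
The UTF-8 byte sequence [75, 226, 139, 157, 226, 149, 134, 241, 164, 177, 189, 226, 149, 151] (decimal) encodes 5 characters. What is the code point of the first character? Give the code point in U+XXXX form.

Offset 0: leading byte 0x4B = 01001011 → 1-byte char #1 = 4B.
Leading byte 0x4B = 01001011 matches 0xxxxxxx → 1-byte sequence.
Byte 1: 0x4B = 01001011, payload 1001011 (7 bits).
Concatenate: 1001011 = 0x4B (7 bits → U+004B).

U+004B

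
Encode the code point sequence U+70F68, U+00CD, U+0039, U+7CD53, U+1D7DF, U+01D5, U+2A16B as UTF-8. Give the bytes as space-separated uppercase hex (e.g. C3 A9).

U+70F68: 4-byte form → F1 B0 BD A8.
U+00CD: 2-byte form → C3 8D.
U+0039: 1-byte form → 39.
U+7CD53: 4-byte form → F1 BC B5 93.
U+1D7DF: 4-byte form → F0 9D 9F 9F.
U+01D5: 2-byte form → C7 95.
U+2A16B: 4-byte form → F0 AA 85 AB.
Concatenated (21 bytes): F1 B0 BD A8 C3 8D 39 F1 BC B5 93 F0 9D 9F 9F C7 95 F0 AA 85 AB.

F1 B0 BD A8 C3 8D 39 F1 BC B5 93 F0 9D 9F 9F C7 95 F0 AA 85 AB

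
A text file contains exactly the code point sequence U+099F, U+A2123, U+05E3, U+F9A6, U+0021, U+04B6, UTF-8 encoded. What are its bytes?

U+099F: 3-byte form → E0 A6 9F.
U+A2123: 4-byte form → F2 A2 84 A3.
U+05E3: 2-byte form → D7 A3.
U+F9A6: 3-byte form → EF A6 A6.
U+0021: 1-byte form → 21.
U+04B6: 2-byte form → D2 B6.
Concatenated (15 bytes): E0 A6 9F F2 A2 84 A3 D7 A3 EF A6 A6 21 D2 B6.

E0 A6 9F F2 A2 84 A3 D7 A3 EF A6 A6 21 D2 B6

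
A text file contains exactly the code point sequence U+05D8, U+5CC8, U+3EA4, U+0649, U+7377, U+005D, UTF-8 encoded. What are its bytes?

D7 98 E5 B3 88 E3 BA A4 D9 89 E7 8D B7 5D

U+05D8: 2-byte form → D7 98.
U+5CC8: 3-byte form → E5 B3 88.
U+3EA4: 3-byte form → E3 BA A4.
U+0649: 2-byte form → D9 89.
U+7377: 3-byte form → E7 8D B7.
U+005D: 1-byte form → 5D.
Concatenated (14 bytes): D7 98 E5 B3 88 E3 BA A4 D9 89 E7 8D B7 5D.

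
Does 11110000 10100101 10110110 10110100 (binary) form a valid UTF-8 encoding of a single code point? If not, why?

valid

Leading byte 0xF0 = 11110000 → 4-byte form.
Continuation bytes 0xA5=10100101, 0xB6=10110110, 0xB4=10110100 all match 10xxxxxx.
Decoded value 0x25DB4 is ≥ 0x10000 (shortest form) and not a surrogate.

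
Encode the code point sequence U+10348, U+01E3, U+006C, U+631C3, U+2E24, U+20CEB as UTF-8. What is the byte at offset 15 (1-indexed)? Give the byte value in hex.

1-indexed offset 15 is 0-indexed offset 14.
U+10348 → 4-byte form F0 90 8D 88 at offsets 0–3.
U+01E3 → 2-byte form C7 A3 at offsets 4–5.
U+006C → 1-byte form 6C at offsets 6–6.
U+631C3 → 4-byte form F1 A3 87 83 at offsets 7–10.
U+2E24 → 3-byte form E2 B8 A4 at offsets 11–13.
U+20CEB → 4-byte form F0 A0 B3 AB at offsets 14–17.
Offset 14 falls in char 6's range; it's byte 1 of F0 A0 B3 AB = 0xF0.

0xF0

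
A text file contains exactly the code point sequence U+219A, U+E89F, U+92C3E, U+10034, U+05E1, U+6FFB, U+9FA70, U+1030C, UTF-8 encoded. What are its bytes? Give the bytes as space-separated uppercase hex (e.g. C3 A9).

E2 86 9A EE A2 9F F2 92 B0 BE F0 90 80 B4 D7 A1 E6 BF BB F2 9F A9 B0 F0 90 8C 8C

U+219A: 3-byte form → E2 86 9A.
U+E89F: 3-byte form → EE A2 9F.
U+92C3E: 4-byte form → F2 92 B0 BE.
U+10034: 4-byte form → F0 90 80 B4.
U+05E1: 2-byte form → D7 A1.
U+6FFB: 3-byte form → E6 BF BB.
U+9FA70: 4-byte form → F2 9F A9 B0.
U+1030C: 4-byte form → F0 90 8C 8C.
Concatenated (27 bytes): E2 86 9A EE A2 9F F2 92 B0 BE F0 90 80 B4 D7 A1 E6 BF BB F2 9F A9 B0 F0 90 8C 8C.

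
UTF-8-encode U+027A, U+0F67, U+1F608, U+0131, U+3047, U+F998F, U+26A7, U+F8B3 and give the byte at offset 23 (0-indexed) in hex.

0xB3

U+027A → 2-byte form C9 BA at offsets 0–1.
U+0F67 → 3-byte form E0 BD A7 at offsets 2–4.
U+1F608 → 4-byte form F0 9F 98 88 at offsets 5–8.
U+0131 → 2-byte form C4 B1 at offsets 9–10.
U+3047 → 3-byte form E3 81 87 at offsets 11–13.
U+F998F → 4-byte form F3 B9 A6 8F at offsets 14–17.
U+26A7 → 3-byte form E2 9A A7 at offsets 18–20.
U+F8B3 → 3-byte form EF A2 B3 at offsets 21–23.
Offset 23 falls in char 8's range; it's byte 3 of EF A2 B3 = 0xB3.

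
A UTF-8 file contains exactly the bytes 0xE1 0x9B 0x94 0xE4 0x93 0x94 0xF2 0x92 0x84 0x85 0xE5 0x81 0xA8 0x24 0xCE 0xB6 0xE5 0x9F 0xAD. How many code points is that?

Byte at offset 0: 0xE1 = 11100001 → 3-byte char (#1). Advance 3.
Byte at offset 3: 0xE4 = 11100100 → 3-byte char (#2). Advance 3.
Byte at offset 6: 0xF2 = 11110010 → 4-byte char (#3). Advance 4.
Byte at offset 10: 0xE5 = 11100101 → 3-byte char (#4). Advance 3.
Byte at offset 13: 0x24 = 00100100 → 1-byte char (#5). Advance 1.
Byte at offset 14: 0xCE = 11001110 → 2-byte char (#6). Advance 2.
Byte at offset 16: 0xE5 = 11100101 → 3-byte char (#7). Advance 3.
Reached end at offset 19 after 7 code points.

7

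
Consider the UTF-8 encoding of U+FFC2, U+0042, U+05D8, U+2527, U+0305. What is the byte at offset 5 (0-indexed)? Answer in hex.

0x98

U+FFC2 → 3-byte form EF BF 82 at offsets 0–2.
U+0042 → 1-byte form 42 at offsets 3–3.
U+05D8 → 2-byte form D7 98 at offsets 4–5.
Offset 5 falls in char 3's range; it's byte 2 of D7 98 = 0x98.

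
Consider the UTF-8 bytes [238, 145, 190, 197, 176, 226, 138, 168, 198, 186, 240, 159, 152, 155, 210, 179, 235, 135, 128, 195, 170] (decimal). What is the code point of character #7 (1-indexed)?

Offset 0: leading byte 0xEE = 11101110 → 3-byte char #1 = EE 91 BE.
Offset 3: leading byte 0xC5 = 11000101 → 2-byte char #2 = C5 B0.
Offset 5: leading byte 0xE2 = 11100010 → 3-byte char #3 = E2 8A A8.
Offset 8: leading byte 0xC6 = 11000110 → 2-byte char #4 = C6 BA.
Offset 10: leading byte 0xF0 = 11110000 → 4-byte char #5 = F0 9F 98 9B.
Offset 14: leading byte 0xD2 = 11010010 → 2-byte char #6 = D2 B3.
Offset 16: leading byte 0xEB = 11101011 → 3-byte char #7 = EB 87 80.
Leading byte 0xEB = 11101011 matches 1110xxxx → 3-byte sequence.
Byte 1: 0xEB = 11101011, payload 1011 (4 bits).
Byte 2: 0x87 = 10000111 (10xxxxxx ✓), payload 000111.
Byte 3: 0x80 = 10000000 (10xxxxxx ✓), payload 000000.
Concatenate: 1011000111000000 = 0xB1C0 (16 bits → U+B1C0).

U+B1C0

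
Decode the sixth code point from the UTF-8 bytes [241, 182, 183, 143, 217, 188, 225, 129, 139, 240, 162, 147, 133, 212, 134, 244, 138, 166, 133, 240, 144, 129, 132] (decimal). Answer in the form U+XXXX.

Offset 0: leading byte 0xF1 = 11110001 → 4-byte char #1 = F1 B6 B7 8F.
Offset 4: leading byte 0xD9 = 11011001 → 2-byte char #2 = D9 BC.
Offset 6: leading byte 0xE1 = 11100001 → 3-byte char #3 = E1 81 8B.
Offset 9: leading byte 0xF0 = 11110000 → 4-byte char #4 = F0 A2 93 85.
Offset 13: leading byte 0xD4 = 11010100 → 2-byte char #5 = D4 86.
Offset 15: leading byte 0xF4 = 11110100 → 4-byte char #6 = F4 8A A6 85.
Leading byte 0xF4 = 11110100 matches 11110xxx → 4-byte sequence.
Byte 1: 0xF4 = 11110100, payload 100 (3 bits).
Byte 2: 0x8A = 10001010 (10xxxxxx ✓), payload 001010.
Byte 3: 0xA6 = 10100110 (10xxxxxx ✓), payload 100110.
Byte 4: 0x85 = 10000101 (10xxxxxx ✓), payload 000101.
Concatenate: 100001010100110000101 = 0x10A985 (21 bits → U+10A985).

U+10A985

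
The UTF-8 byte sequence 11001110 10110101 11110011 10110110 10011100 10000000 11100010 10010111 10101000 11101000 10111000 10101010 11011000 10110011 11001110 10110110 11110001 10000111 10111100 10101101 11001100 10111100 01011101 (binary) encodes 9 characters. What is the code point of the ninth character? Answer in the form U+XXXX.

Offset 0: leading byte 0xCE = 11001110 → 2-byte char #1 = CE B5.
Offset 2: leading byte 0xF3 = 11110011 → 4-byte char #2 = F3 B6 9C 80.
Offset 6: leading byte 0xE2 = 11100010 → 3-byte char #3 = E2 97 A8.
Offset 9: leading byte 0xE8 = 11101000 → 3-byte char #4 = E8 B8 AA.
Offset 12: leading byte 0xD8 = 11011000 → 2-byte char #5 = D8 B3.
Offset 14: leading byte 0xCE = 11001110 → 2-byte char #6 = CE B6.
Offset 16: leading byte 0xF1 = 11110001 → 4-byte char #7 = F1 87 BC AD.
Offset 20: leading byte 0xCC = 11001100 → 2-byte char #8 = CC BC.
Offset 22: leading byte 0x5D = 01011101 → 1-byte char #9 = 5D.
Leading byte 0x5D = 01011101 matches 0xxxxxxx → 1-byte sequence.
Byte 1: 0x5D = 01011101, payload 1011101 (7 bits).
Concatenate: 1011101 = 0x5D (7 bits → U+005D).

U+005D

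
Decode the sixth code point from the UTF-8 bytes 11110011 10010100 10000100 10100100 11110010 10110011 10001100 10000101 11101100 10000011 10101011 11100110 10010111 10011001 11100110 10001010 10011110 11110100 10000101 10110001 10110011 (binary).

Offset 0: leading byte 0xF3 = 11110011 → 4-byte char #1 = F3 94 84 A4.
Offset 4: leading byte 0xF2 = 11110010 → 4-byte char #2 = F2 B3 8C 85.
Offset 8: leading byte 0xEC = 11101100 → 3-byte char #3 = EC 83 AB.
Offset 11: leading byte 0xE6 = 11100110 → 3-byte char #4 = E6 97 99.
Offset 14: leading byte 0xE6 = 11100110 → 3-byte char #5 = E6 8A 9E.
Offset 17: leading byte 0xF4 = 11110100 → 4-byte char #6 = F4 85 B1 B3.
Leading byte 0xF4 = 11110100 matches 11110xxx → 4-byte sequence.
Byte 1: 0xF4 = 11110100, payload 100 (3 bits).
Byte 2: 0x85 = 10000101 (10xxxxxx ✓), payload 000101.
Byte 3: 0xB1 = 10110001 (10xxxxxx ✓), payload 110001.
Byte 4: 0xB3 = 10110011 (10xxxxxx ✓), payload 110011.
Concatenate: 100000101110001110011 = 0x105C73 (21 bits → U+105C73).

U+105C73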